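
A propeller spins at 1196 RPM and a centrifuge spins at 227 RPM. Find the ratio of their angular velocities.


Given: RPM_A = 1196, RPM_B = 227
omega = 2*pi*RPM/60, so omega_A/omega_B = RPM_A / RPM_B
omega_A/omega_B = 1196 / 227
omega_A/omega_B = 1196/227

1196/227


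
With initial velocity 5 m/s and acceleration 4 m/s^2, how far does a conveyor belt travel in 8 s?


Given: v0 = 5 m/s, a = 4 m/s^2, t = 8 s
Using s = v0*t + (1/2)*a*t^2
s = 5*8 + (1/2)*4*8^2
s = 40 + (1/2)*256
s = 40 + 128
s = 168

168 m


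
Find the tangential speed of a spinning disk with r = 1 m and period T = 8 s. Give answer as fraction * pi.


Given: radius r = 1 m, period T = 8 s
Using v = 2*pi*r / T
v = 2*pi*1 / 8
v = 2*pi / 8
v = 1/4*pi m/s

1/4*pi m/s


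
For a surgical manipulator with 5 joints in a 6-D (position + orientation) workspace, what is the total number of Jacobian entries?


Given: task space dimension = 6, joints = 5
Jacobian is a 6 x 5 matrix
Total entries = rows * columns
Total = 6 * 5
Total = 30

30


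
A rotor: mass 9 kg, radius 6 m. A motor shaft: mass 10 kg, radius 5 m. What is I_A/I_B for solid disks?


Given: M1=9 kg, R1=6 m, M2=10 kg, R2=5 m
For a disk: I = (1/2)*M*R^2, so I_A/I_B = (M1*R1^2)/(M2*R2^2)
M1*R1^2 = 9*36 = 324
M2*R2^2 = 10*25 = 250
I_A/I_B = 324/250 = 162/125

162/125


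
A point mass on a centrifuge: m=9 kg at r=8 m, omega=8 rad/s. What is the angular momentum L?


Given: m = 9 kg, r = 8 m, omega = 8 rad/s
For a point mass: I = m*r^2
I = 9*8^2 = 9*64 = 576
L = I*omega = 576*8
L = 4608 kg*m^2/s

4608 kg*m^2/s


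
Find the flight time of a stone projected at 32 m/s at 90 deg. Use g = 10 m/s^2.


Given: v0 = 32 m/s, theta = 90 deg, g = 10 m/s^2
sin(90) = 1
Using T = 2*v0*sin(theta) / g
T = 2*32*1 / 10
T = 64 / 10
T = 32/5 s

32/5 s


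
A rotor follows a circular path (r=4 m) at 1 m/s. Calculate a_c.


Given: v = 1 m/s, r = 4 m
Using a_c = v^2 / r
a_c = 1^2 / 4
a_c = 1 / 4
a_c = 1/4 m/s^2

1/4 m/s^2


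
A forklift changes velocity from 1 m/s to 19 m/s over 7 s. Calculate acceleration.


Given: initial velocity v0 = 1 m/s, final velocity v = 19 m/s, time t = 7 s
Using a = (v - v0) / t
a = (19 - 1) / 7
a = 18 / 7
a = 18/7 m/s^2

18/7 m/s^2


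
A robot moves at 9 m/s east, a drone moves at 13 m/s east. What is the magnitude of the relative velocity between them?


Given: v_A = 9 m/s east, v_B = 13 m/s east
Both move in the same direction; relative speed = |v_A - v_B|
|9 - 13| = |-4|
= 4 m/s

4 m/s


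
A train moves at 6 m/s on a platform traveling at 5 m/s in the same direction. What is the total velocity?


Given: object velocity = 6 m/s, platform velocity = 5 m/s (same direction)
Using classical velocity addition: v_total = v_object + v_platform
v_total = 6 + 5
v_total = 11 m/s

11 m/s


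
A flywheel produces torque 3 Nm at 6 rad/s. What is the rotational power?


Given: tau = 3 Nm, omega = 6 rad/s
Using P = tau * omega
P = 3 * 6
P = 18 W

18 W


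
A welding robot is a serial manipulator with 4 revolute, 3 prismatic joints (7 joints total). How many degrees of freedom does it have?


Given: serial robot with 4 revolute, 3 prismatic joints
DOF contribution per joint type: revolute=1, prismatic=1, spherical=3, fixed=0
DOF = 4*1 + 3*1
DOF = 7

7


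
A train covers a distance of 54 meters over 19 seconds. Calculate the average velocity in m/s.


Given: distance d = 54 m, time t = 19 s
Using v = d / t
v = 54 / 19
v = 54/19 m/s

54/19 m/s


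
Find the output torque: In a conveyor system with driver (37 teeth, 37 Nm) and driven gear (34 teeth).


Given: N1 = 37, N2 = 34, T1 = 37 Nm
Using T2/T1 = N2/N1
T2 = T1 * N2 / N1
T2 = 37 * 34 / 37
T2 = 1258 / 37
T2 = 34 Nm

34 Nm


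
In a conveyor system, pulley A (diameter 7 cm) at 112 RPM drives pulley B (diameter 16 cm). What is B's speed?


Given: D1 = 7 cm, w1 = 112 RPM, D2 = 16 cm
Using D1*w1 = D2*w2
w2 = D1*w1 / D2
w2 = 7*112 / 16
w2 = 784 / 16
w2 = 49 RPM

49 RPM


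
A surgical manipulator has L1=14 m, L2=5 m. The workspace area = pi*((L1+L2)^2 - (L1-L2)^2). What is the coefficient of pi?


Given: L1 = 14, L2 = 5
(L1+L2)^2 = (19)^2 = 361
(L1-L2)^2 = (9)^2 = 81
Difference = 361 - 81 = 280
This equals 4*L1*L2 = 4*14*5 = 280
Workspace area = 280*pi

280


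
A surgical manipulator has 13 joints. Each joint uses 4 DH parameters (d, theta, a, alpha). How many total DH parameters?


Given: 13 joints, 4 DH parameters per joint (d, theta, a, alpha)
Total DH parameters = number_of_joints * 4
Total = 13 * 4
Total = 52

52


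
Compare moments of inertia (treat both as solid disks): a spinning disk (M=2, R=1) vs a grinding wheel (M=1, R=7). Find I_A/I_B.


Given: M1=2 kg, R1=1 m, M2=1 kg, R2=7 m
For a disk: I = (1/2)*M*R^2, so I_A/I_B = (M1*R1^2)/(M2*R2^2)
M1*R1^2 = 2*1 = 2
M2*R2^2 = 1*49 = 49
I_A/I_B = 2/49 = 2/49

2/49


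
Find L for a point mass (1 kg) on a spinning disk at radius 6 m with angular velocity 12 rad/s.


Given: m = 1 kg, r = 6 m, omega = 12 rad/s
For a point mass: I = m*r^2
I = 1*6^2 = 1*36 = 36
L = I*omega = 36*12
L = 432 kg*m^2/s

432 kg*m^2/s


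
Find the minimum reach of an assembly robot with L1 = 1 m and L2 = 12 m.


Given: L1 = 1 m, L2 = 12 m
For a 2-link planar arm, min reach = |L1 - L2| (second link folded back)
Min reach = |1 - 12|
Min reach = 11 m

11 m


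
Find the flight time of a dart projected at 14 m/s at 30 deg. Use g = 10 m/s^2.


Given: v0 = 14 m/s, theta = 30 deg, g = 10 m/s^2
sin(30) = 1/2
Using T = 2*v0*sin(theta) / g
T = 2*14*1/2 / 10
T = 14 / 10
T = 7/5 s

7/5 s


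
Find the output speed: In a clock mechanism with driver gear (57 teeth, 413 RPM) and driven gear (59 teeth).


Given: N1 = 57 teeth, w1 = 413 RPM, N2 = 59 teeth
Using N1*w1 = N2*w2
w2 = N1*w1 / N2
w2 = 57*413 / 59
w2 = 23541 / 59
w2 = 399 RPM

399 RPM


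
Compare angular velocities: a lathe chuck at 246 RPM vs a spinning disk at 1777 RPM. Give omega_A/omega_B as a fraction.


Given: RPM_A = 246, RPM_B = 1777
omega = 2*pi*RPM/60, so omega_A/omega_B = RPM_A / RPM_B
omega_A/omega_B = 246 / 1777
omega_A/omega_B = 246/1777

246/1777


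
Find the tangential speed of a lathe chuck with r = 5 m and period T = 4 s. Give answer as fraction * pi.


Given: radius r = 5 m, period T = 4 s
Using v = 2*pi*r / T
v = 2*pi*5 / 4
v = 10*pi / 4
v = 5/2*pi m/s

5/2*pi m/s


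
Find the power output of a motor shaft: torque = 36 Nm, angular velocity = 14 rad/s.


Given: tau = 36 Nm, omega = 14 rad/s
Using P = tau * omega
P = 36 * 14
P = 504 W

504 W


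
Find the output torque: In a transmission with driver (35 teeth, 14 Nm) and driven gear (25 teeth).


Given: N1 = 35, N2 = 25, T1 = 14 Nm
Using T2/T1 = N2/N1
T2 = T1 * N2 / N1
T2 = 14 * 25 / 35
T2 = 350 / 35
T2 = 10 Nm

10 Nm


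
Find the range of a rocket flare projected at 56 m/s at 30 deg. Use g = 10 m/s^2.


Given: v0 = 56 m/s, theta = 30 deg, g = 10 m/s^2
sin(2*30) = sin(60) = sqrt(3)/2
Using R = v0^2 * sin(2*theta) / g
R = 56^2 * (sqrt(3)/2) / 10
R = 3136 * sqrt(3) / 20
R = 784/5*sqrt(3) m

784/5*sqrt(3) m


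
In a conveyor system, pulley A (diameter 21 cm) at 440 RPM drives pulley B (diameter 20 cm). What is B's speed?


Given: D1 = 21 cm, w1 = 440 RPM, D2 = 20 cm
Using D1*w1 = D2*w2
w2 = D1*w1 / D2
w2 = 21*440 / 20
w2 = 9240 / 20
w2 = 462 RPM

462 RPM


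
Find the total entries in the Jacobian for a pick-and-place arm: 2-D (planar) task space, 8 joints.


Given: task space dimension = 2, joints = 8
Jacobian is a 2 x 8 matrix
Total entries = rows * columns
Total = 2 * 8
Total = 16

16


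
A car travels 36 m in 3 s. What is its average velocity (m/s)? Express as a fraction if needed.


Given: distance d = 36 m, time t = 3 s
Using v = d / t
v = 36 / 3
v = 12 m/s

12 m/s


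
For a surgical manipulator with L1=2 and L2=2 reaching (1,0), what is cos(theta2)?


Given: L1 = 2, L2 = 2, target (x, y) = (1, 0)
Using cos(theta2) = (x^2 + y^2 - L1^2 - L2^2) / (2*L1*L2)
x^2 + y^2 = 1^2 + 0 = 1
L1^2 + L2^2 = 4 + 4 = 8
Numerator = 1 - 8 = -7
Denominator = 2*2*2 = 8
cos(theta2) = -7/8 = -7/8

-7/8


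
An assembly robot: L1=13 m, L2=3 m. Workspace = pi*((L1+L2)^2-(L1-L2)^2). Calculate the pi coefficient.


Given: L1 = 13, L2 = 3
(L1+L2)^2 = (16)^2 = 256
(L1-L2)^2 = (10)^2 = 100
Difference = 256 - 100 = 156
This equals 4*L1*L2 = 4*13*3 = 156
Workspace area = 156*pi

156


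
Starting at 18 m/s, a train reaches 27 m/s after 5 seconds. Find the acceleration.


Given: initial velocity v0 = 18 m/s, final velocity v = 27 m/s, time t = 5 s
Using a = (v - v0) / t
a = (27 - 18) / 5
a = 9 / 5
a = 9/5 m/s^2

9/5 m/s^2


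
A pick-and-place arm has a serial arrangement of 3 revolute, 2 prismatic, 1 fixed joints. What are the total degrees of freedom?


Given: serial robot with 3 revolute, 2 prismatic, 1 fixed joints
DOF contribution per joint type: revolute=1, prismatic=1, spherical=3, fixed=0
DOF = 3*1 + 2*1 + 1*0
DOF = 5

5


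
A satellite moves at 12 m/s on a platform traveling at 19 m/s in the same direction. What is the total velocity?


Given: object velocity = 12 m/s, platform velocity = 19 m/s (same direction)
Using classical velocity addition: v_total = v_object + v_platform
v_total = 12 + 19
v_total = 31 m/s

31 m/s


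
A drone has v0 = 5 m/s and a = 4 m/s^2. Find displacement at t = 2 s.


Given: v0 = 5 m/s, a = 4 m/s^2, t = 2 s
Using s = v0*t + (1/2)*a*t^2
s = 5*2 + (1/2)*4*2^2
s = 10 + (1/2)*16
s = 10 + 8
s = 18

18 m


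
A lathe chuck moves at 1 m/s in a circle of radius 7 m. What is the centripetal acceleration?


Given: v = 1 m/s, r = 7 m
Using a_c = v^2 / r
a_c = 1^2 / 7
a_c = 1 / 7
a_c = 1/7 m/s^2

1/7 m/s^2


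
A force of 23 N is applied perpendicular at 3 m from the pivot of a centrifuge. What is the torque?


Given: F = 23 N, r = 3 m, angle = 90 deg (perpendicular)
Using tau = F * r * sin(90)
sin(90) = 1
tau = 23 * 3 * 1
tau = 69 Nm

69 Nm


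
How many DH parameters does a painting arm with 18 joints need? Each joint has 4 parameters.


Given: 18 joints, 4 DH parameters per joint (d, theta, a, alpha)
Total DH parameters = number_of_joints * 4
Total = 18 * 4
Total = 72

72


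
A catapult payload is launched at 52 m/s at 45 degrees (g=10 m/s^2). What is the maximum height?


Given: v0 = 52 m/s, theta = 45 deg, g = 10 m/s^2
sin^2(45) = 1/2
Using H = v0^2 * sin^2(theta) / (2*g)
H = 52^2 * 1/2 / (2*10)
H = 2704 * 1/2 / 20
H = 1352 / 20
H = 338/5 m

338/5 m


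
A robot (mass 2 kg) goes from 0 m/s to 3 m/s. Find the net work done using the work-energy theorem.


Given: m = 2 kg, v0 = 0 m/s, v = 3 m/s
Using W = (1/2)*m*(v^2 - v0^2)
v^2 = 3^2 = 9
v0^2 = 0^2 = 0
v^2 - v0^2 = 9 - 0 = 9
W = (1/2)*2*9 = 9 J

9 J


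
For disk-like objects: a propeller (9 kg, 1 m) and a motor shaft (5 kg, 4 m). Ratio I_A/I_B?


Given: M1=9 kg, R1=1 m, M2=5 kg, R2=4 m
For a disk: I = (1/2)*M*R^2, so I_A/I_B = (M1*R1^2)/(M2*R2^2)
M1*R1^2 = 9*1 = 9
M2*R2^2 = 5*16 = 80
I_A/I_B = 9/80 = 9/80

9/80


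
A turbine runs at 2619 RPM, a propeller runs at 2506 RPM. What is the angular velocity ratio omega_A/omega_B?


Given: RPM_A = 2619, RPM_B = 2506
omega = 2*pi*RPM/60, so omega_A/omega_B = RPM_A / RPM_B
omega_A/omega_B = 2619 / 2506
omega_A/omega_B = 2619/2506

2619/2506


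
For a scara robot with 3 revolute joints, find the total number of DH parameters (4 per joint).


Given: 3 joints, 4 DH parameters per joint (d, theta, a, alpha)
Total DH parameters = number_of_joints * 4
Total = 3 * 4
Total = 12

12


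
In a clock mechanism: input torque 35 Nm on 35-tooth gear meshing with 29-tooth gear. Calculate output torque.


Given: N1 = 35, N2 = 29, T1 = 35 Nm
Using T2/T1 = N2/N1
T2 = T1 * N2 / N1
T2 = 35 * 29 / 35
T2 = 1015 / 35
T2 = 29 Nm

29 Nm


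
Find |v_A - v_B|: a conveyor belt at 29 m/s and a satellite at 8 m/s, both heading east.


Given: v_A = 29 m/s east, v_B = 8 m/s east
Both move in the same direction; relative speed = |v_A - v_B|
|29 - 8| = |21|
= 21 m/s

21 m/s


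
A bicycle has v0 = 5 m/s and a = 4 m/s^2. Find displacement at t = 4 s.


Given: v0 = 5 m/s, a = 4 m/s^2, t = 4 s
Using s = v0*t + (1/2)*a*t^2
s = 5*4 + (1/2)*4*4^2
s = 20 + (1/2)*64
s = 20 + 32
s = 52

52 m


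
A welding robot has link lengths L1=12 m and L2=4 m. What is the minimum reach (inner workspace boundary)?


Given: L1 = 12 m, L2 = 4 m
For a 2-link planar arm, min reach = |L1 - L2| (second link folded back)
Min reach = |12 - 4|
Min reach = 8 m

8 m


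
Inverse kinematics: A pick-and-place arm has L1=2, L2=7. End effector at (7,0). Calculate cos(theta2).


Given: L1 = 2, L2 = 7, target (x, y) = (7, 0)
Using cos(theta2) = (x^2 + y^2 - L1^2 - L2^2) / (2*L1*L2)
x^2 + y^2 = 7^2 + 0 = 49
L1^2 + L2^2 = 4 + 49 = 53
Numerator = 49 - 53 = -4
Denominator = 2*2*7 = 28
cos(theta2) = -4/28 = -1/7

-1/7


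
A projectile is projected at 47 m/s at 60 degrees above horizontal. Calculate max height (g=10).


Given: v0 = 47 m/s, theta = 60 deg, g = 10 m/s^2
sin^2(60) = 3/4
Using H = v0^2 * sin^2(theta) / (2*g)
H = 47^2 * 3/4 / (2*10)
H = 2209 * 3/4 / 20
H = 6627/4 / 20
H = 6627/80 m

6627/80 m


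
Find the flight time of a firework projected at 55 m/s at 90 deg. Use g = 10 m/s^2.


Given: v0 = 55 m/s, theta = 90 deg, g = 10 m/s^2
sin(90) = 1
Using T = 2*v0*sin(theta) / g
T = 2*55*1 / 10
T = 110 / 10
T = 11 s

11 s


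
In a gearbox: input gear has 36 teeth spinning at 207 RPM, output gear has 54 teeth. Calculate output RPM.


Given: N1 = 36 teeth, w1 = 207 RPM, N2 = 54 teeth
Using N1*w1 = N2*w2
w2 = N1*w1 / N2
w2 = 36*207 / 54
w2 = 7452 / 54
w2 = 138 RPM

138 RPM


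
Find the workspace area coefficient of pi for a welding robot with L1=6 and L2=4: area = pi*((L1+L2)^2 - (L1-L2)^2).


Given: L1 = 6, L2 = 4
(L1+L2)^2 = (10)^2 = 100
(L1-L2)^2 = (2)^2 = 4
Difference = 100 - 4 = 96
This equals 4*L1*L2 = 4*6*4 = 96
Workspace area = 96*pi

96


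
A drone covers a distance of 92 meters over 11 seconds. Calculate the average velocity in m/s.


Given: distance d = 92 m, time t = 11 s
Using v = d / t
v = 92 / 11
v = 92/11 m/s

92/11 m/s


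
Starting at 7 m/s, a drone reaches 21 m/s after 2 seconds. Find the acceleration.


Given: initial velocity v0 = 7 m/s, final velocity v = 21 m/s, time t = 2 s
Using a = (v - v0) / t
a = (21 - 7) / 2
a = 14 / 2
a = 7 m/s^2

7 m/s^2


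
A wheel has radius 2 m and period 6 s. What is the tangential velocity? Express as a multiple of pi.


Given: radius r = 2 m, period T = 6 s
Using v = 2*pi*r / T
v = 2*pi*2 / 6
v = 4*pi / 6
v = 2/3*pi m/s

2/3*pi m/s


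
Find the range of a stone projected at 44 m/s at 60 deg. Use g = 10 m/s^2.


Given: v0 = 44 m/s, theta = 60 deg, g = 10 m/s^2
sin(2*60) = sin(120) = sqrt(3)/2
Using R = v0^2 * sin(2*theta) / g
R = 44^2 * (sqrt(3)/2) / 10
R = 1936 * sqrt(3) / 20
R = 484/5*sqrt(3) m

484/5*sqrt(3) m


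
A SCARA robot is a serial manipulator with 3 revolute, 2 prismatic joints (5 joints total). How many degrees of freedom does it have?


Given: serial robot with 3 revolute, 2 prismatic joints
DOF contribution per joint type: revolute=1, prismatic=1, spherical=3, fixed=0
DOF = 3*1 + 2*1
DOF = 5

5


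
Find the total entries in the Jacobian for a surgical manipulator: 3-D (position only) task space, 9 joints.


Given: task space dimension = 3, joints = 9
Jacobian is a 3 x 9 matrix
Total entries = rows * columns
Total = 3 * 9
Total = 27

27


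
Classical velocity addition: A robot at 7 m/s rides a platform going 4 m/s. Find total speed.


Given: object velocity = 7 m/s, platform velocity = 4 m/s (same direction)
Using classical velocity addition: v_total = v_object + v_platform
v_total = 7 + 4
v_total = 11 m/s

11 m/s


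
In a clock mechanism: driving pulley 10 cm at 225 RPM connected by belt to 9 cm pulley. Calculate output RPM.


Given: D1 = 10 cm, w1 = 225 RPM, D2 = 9 cm
Using D1*w1 = D2*w2
w2 = D1*w1 / D2
w2 = 10*225 / 9
w2 = 2250 / 9
w2 = 250 RPM

250 RPM


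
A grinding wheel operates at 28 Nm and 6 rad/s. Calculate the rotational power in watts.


Given: tau = 28 Nm, omega = 6 rad/s
Using P = tau * omega
P = 28 * 6
P = 168 W

168 W


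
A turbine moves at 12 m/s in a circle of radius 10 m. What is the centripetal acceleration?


Given: v = 12 m/s, r = 10 m
Using a_c = v^2 / r
a_c = 12^2 / 10
a_c = 144 / 10
a_c = 72/5 m/s^2

72/5 m/s^2


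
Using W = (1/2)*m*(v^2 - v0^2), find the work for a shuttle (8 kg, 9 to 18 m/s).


Given: m = 8 kg, v0 = 9 m/s, v = 18 m/s
Using W = (1/2)*m*(v^2 - v0^2)
v^2 = 18^2 = 324
v0^2 = 9^2 = 81
v^2 - v0^2 = 324 - 81 = 243
W = (1/2)*8*243 = 972 J

972 J


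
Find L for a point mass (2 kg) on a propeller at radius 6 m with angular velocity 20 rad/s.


Given: m = 2 kg, r = 6 m, omega = 20 rad/s
For a point mass: I = m*r^2
I = 2*6^2 = 2*36 = 72
L = I*omega = 72*20
L = 1440 kg*m^2/s

1440 kg*m^2/s


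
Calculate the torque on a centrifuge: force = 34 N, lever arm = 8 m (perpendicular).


Given: F = 34 N, r = 8 m, angle = 90 deg (perpendicular)
Using tau = F * r * sin(90)
sin(90) = 1
tau = 34 * 8 * 1
tau = 272 Nm

272 Nm


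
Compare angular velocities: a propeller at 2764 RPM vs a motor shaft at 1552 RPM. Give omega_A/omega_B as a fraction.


Given: RPM_A = 2764, RPM_B = 1552
omega = 2*pi*RPM/60, so omega_A/omega_B = RPM_A / RPM_B
omega_A/omega_B = 2764 / 1552
omega_A/omega_B = 691/388

691/388


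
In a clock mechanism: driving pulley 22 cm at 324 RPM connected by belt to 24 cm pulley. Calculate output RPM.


Given: D1 = 22 cm, w1 = 324 RPM, D2 = 24 cm
Using D1*w1 = D2*w2
w2 = D1*w1 / D2
w2 = 22*324 / 24
w2 = 7128 / 24
w2 = 297 RPM

297 RPM


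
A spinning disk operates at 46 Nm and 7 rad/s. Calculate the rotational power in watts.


Given: tau = 46 Nm, omega = 7 rad/s
Using P = tau * omega
P = 46 * 7
P = 322 W

322 W


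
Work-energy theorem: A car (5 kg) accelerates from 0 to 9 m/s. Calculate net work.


Given: m = 5 kg, v0 = 0 m/s, v = 9 m/s
Using W = (1/2)*m*(v^2 - v0^2)
v^2 = 9^2 = 81
v0^2 = 0^2 = 0
v^2 - v0^2 = 81 - 0 = 81
W = (1/2)*5*81 = 405/2 J

405/2 J


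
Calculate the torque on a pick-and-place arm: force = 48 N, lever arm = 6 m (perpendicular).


Given: F = 48 N, r = 6 m, angle = 90 deg (perpendicular)
Using tau = F * r * sin(90)
sin(90) = 1
tau = 48 * 6 * 1
tau = 288 Nm

288 Nm


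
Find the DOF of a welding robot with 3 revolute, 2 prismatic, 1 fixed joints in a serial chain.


Given: serial robot with 3 revolute, 2 prismatic, 1 fixed joints
DOF contribution per joint type: revolute=1, prismatic=1, spherical=3, fixed=0
DOF = 3*1 + 2*1 + 1*0
DOF = 5

5


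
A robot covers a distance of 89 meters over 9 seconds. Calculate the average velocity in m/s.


Given: distance d = 89 m, time t = 9 s
Using v = d / t
v = 89 / 9
v = 89/9 m/s

89/9 m/s


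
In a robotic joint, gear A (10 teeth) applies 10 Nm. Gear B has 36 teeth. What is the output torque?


Given: N1 = 10, N2 = 36, T1 = 10 Nm
Using T2/T1 = N2/N1
T2 = T1 * N2 / N1
T2 = 10 * 36 / 10
T2 = 360 / 10
T2 = 36 Nm

36 Nm


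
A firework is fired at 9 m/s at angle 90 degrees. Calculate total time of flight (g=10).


Given: v0 = 9 m/s, theta = 90 deg, g = 10 m/s^2
sin(90) = 1
Using T = 2*v0*sin(theta) / g
T = 2*9*1 / 10
T = 18 / 10
T = 9/5 s

9/5 s


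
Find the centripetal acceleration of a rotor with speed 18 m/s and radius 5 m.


Given: v = 18 m/s, r = 5 m
Using a_c = v^2 / r
a_c = 18^2 / 5
a_c = 324 / 5
a_c = 324/5 m/s^2

324/5 m/s^2


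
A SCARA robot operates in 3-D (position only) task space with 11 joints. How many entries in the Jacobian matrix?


Given: task space dimension = 3, joints = 11
Jacobian is a 3 x 11 matrix
Total entries = rows * columns
Total = 3 * 11
Total = 33

33


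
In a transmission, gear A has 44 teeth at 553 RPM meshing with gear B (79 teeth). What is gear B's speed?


Given: N1 = 44 teeth, w1 = 553 RPM, N2 = 79 teeth
Using N1*w1 = N2*w2
w2 = N1*w1 / N2
w2 = 44*553 / 79
w2 = 24332 / 79
w2 = 308 RPM

308 RPM


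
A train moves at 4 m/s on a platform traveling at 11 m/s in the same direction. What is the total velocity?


Given: object velocity = 4 m/s, platform velocity = 11 m/s (same direction)
Using classical velocity addition: v_total = v_object + v_platform
v_total = 4 + 11
v_total = 15 m/s

15 m/s


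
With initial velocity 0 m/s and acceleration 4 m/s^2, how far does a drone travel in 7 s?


Given: v0 = 0 m/s, a = 4 m/s^2, t = 7 s
Using s = v0*t + (1/2)*a*t^2
s = 0*7 + (1/2)*4*7^2
s = 0 + (1/2)*196
s = 0 + 98
s = 98

98 m


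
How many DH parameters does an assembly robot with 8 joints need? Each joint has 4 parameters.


Given: 8 joints, 4 DH parameters per joint (d, theta, a, alpha)
Total DH parameters = number_of_joints * 4
Total = 8 * 4
Total = 32

32


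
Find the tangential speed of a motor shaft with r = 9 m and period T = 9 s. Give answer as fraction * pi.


Given: radius r = 9 m, period T = 9 s
Using v = 2*pi*r / T
v = 2*pi*9 / 9
v = 18*pi / 9
v = 2*pi m/s

2*pi m/s


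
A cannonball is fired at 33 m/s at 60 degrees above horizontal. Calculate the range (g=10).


Given: v0 = 33 m/s, theta = 60 deg, g = 10 m/s^2
sin(2*60) = sin(120) = sqrt(3)/2
Using R = v0^2 * sin(2*theta) / g
R = 33^2 * (sqrt(3)/2) / 10
R = 1089 * sqrt(3) / 20
R = 1089/20*sqrt(3) m

1089/20*sqrt(3) m


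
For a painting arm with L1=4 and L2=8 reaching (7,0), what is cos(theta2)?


Given: L1 = 4, L2 = 8, target (x, y) = (7, 0)
Using cos(theta2) = (x^2 + y^2 - L1^2 - L2^2) / (2*L1*L2)
x^2 + y^2 = 7^2 + 0 = 49
L1^2 + L2^2 = 16 + 64 = 80
Numerator = 49 - 80 = -31
Denominator = 2*4*8 = 64
cos(theta2) = -31/64 = -31/64

-31/64


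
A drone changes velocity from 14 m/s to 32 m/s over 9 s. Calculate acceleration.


Given: initial velocity v0 = 14 m/s, final velocity v = 32 m/s, time t = 9 s
Using a = (v - v0) / t
a = (32 - 14) / 9
a = 18 / 9
a = 2 m/s^2

2 m/s^2


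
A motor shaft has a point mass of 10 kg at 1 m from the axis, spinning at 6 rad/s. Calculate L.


Given: m = 10 kg, r = 1 m, omega = 6 rad/s
For a point mass: I = m*r^2
I = 10*1^2 = 10*1 = 10
L = I*omega = 10*6
L = 60 kg*m^2/s

60 kg*m^2/s


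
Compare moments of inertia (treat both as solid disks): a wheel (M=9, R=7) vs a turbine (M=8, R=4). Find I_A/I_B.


Given: M1=9 kg, R1=7 m, M2=8 kg, R2=4 m
For a disk: I = (1/2)*M*R^2, so I_A/I_B = (M1*R1^2)/(M2*R2^2)
M1*R1^2 = 9*49 = 441
M2*R2^2 = 8*16 = 128
I_A/I_B = 441/128 = 441/128

441/128


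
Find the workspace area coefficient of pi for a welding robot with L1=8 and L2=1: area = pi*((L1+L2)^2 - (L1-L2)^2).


Given: L1 = 8, L2 = 1
(L1+L2)^2 = (9)^2 = 81
(L1-L2)^2 = (7)^2 = 49
Difference = 81 - 49 = 32
This equals 4*L1*L2 = 4*8*1 = 32
Workspace area = 32*pi

32


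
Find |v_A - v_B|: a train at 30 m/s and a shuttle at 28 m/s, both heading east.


Given: v_A = 30 m/s east, v_B = 28 m/s east
Both move in the same direction; relative speed = |v_A - v_B|
|30 - 28| = |2|
= 2 m/s

2 m/s


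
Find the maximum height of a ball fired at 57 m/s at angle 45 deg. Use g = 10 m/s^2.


Given: v0 = 57 m/s, theta = 45 deg, g = 10 m/s^2
sin^2(45) = 1/2
Using H = v0^2 * sin^2(theta) / (2*g)
H = 57^2 * 1/2 / (2*10)
H = 3249 * 1/2 / 20
H = 3249/2 / 20
H = 3249/40 m

3249/40 m


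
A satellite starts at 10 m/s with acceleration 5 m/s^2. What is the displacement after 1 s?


Given: v0 = 10 m/s, a = 5 m/s^2, t = 1 s
Using s = v0*t + (1/2)*a*t^2
s = 10*1 + (1/2)*5*1^2
s = 10 + (1/2)*5
s = 10 + 5/2
s = 25/2

25/2 m


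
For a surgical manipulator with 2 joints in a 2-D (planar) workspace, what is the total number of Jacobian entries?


Given: task space dimension = 2, joints = 2
Jacobian is a 2 x 2 matrix
Total entries = rows * columns
Total = 2 * 2
Total = 4

4


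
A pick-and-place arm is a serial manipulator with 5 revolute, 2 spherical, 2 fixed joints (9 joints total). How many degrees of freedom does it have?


Given: serial robot with 5 revolute, 2 spherical, 2 fixed joints
DOF contribution per joint type: revolute=1, prismatic=1, spherical=3, fixed=0
DOF = 5*1 + 2*3 + 2*0
DOF = 11

11


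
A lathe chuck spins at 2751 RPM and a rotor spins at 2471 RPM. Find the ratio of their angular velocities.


Given: RPM_A = 2751, RPM_B = 2471
omega = 2*pi*RPM/60, so omega_A/omega_B = RPM_A / RPM_B
omega_A/omega_B = 2751 / 2471
omega_A/omega_B = 393/353

393/353


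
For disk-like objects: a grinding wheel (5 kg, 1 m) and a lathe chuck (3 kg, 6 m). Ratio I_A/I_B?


Given: M1=5 kg, R1=1 m, M2=3 kg, R2=6 m
For a disk: I = (1/2)*M*R^2, so I_A/I_B = (M1*R1^2)/(M2*R2^2)
M1*R1^2 = 5*1 = 5
M2*R2^2 = 3*36 = 108
I_A/I_B = 5/108 = 5/108

5/108


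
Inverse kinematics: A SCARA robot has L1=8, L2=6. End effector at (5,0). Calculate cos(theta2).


Given: L1 = 8, L2 = 6, target (x, y) = (5, 0)
Using cos(theta2) = (x^2 + y^2 - L1^2 - L2^2) / (2*L1*L2)
x^2 + y^2 = 5^2 + 0 = 25
L1^2 + L2^2 = 64 + 36 = 100
Numerator = 25 - 100 = -75
Denominator = 2*8*6 = 96
cos(theta2) = -75/96 = -25/32

-25/32


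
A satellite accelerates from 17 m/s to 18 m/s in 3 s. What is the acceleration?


Given: initial velocity v0 = 17 m/s, final velocity v = 18 m/s, time t = 3 s
Using a = (v - v0) / t
a = (18 - 17) / 3
a = 1 / 3
a = 1/3 m/s^2

1/3 m/s^2


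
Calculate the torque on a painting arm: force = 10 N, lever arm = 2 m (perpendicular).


Given: F = 10 N, r = 2 m, angle = 90 deg (perpendicular)
Using tau = F * r * sin(90)
sin(90) = 1
tau = 10 * 2 * 1
tau = 20 Nm

20 Nm


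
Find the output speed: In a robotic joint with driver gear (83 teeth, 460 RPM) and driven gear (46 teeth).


Given: N1 = 83 teeth, w1 = 460 RPM, N2 = 46 teeth
Using N1*w1 = N2*w2
w2 = N1*w1 / N2
w2 = 83*460 / 46
w2 = 38180 / 46
w2 = 830 RPM

830 RPM


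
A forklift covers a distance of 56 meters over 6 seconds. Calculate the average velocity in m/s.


Given: distance d = 56 m, time t = 6 s
Using v = d / t
v = 56 / 6
v = 28/3 m/s

28/3 m/s


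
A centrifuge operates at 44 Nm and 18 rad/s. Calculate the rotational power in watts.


Given: tau = 44 Nm, omega = 18 rad/s
Using P = tau * omega
P = 44 * 18
P = 792 W

792 W


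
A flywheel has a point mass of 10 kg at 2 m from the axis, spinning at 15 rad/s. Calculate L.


Given: m = 10 kg, r = 2 m, omega = 15 rad/s
For a point mass: I = m*r^2
I = 10*2^2 = 10*4 = 40
L = I*omega = 40*15
L = 600 kg*m^2/s

600 kg*m^2/s


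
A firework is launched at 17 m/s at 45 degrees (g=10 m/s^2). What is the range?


Given: v0 = 17 m/s, theta = 45 deg, g = 10 m/s^2
sin(2*45) = sin(90) = 1
Using R = v0^2 * sin(2*theta) / g
R = 17^2 * 1 / 10
R = 289 / 10
R = 289/10 m

289/10 m


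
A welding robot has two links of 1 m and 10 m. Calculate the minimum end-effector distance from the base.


Given: L1 = 1 m, L2 = 10 m
For a 2-link planar arm, min reach = |L1 - L2| (second link folded back)
Min reach = |1 - 10|
Min reach = 9 m

9 m


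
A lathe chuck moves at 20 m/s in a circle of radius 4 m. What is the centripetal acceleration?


Given: v = 20 m/s, r = 4 m
Using a_c = v^2 / r
a_c = 20^2 / 4
a_c = 400 / 4
a_c = 100 m/s^2

100 m/s^2


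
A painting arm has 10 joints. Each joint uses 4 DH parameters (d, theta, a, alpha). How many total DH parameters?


Given: 10 joints, 4 DH parameters per joint (d, theta, a, alpha)
Total DH parameters = number_of_joints * 4
Total = 10 * 4
Total = 40

40


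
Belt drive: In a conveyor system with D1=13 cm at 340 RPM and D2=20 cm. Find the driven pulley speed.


Given: D1 = 13 cm, w1 = 340 RPM, D2 = 20 cm
Using D1*w1 = D2*w2
w2 = D1*w1 / D2
w2 = 13*340 / 20
w2 = 4420 / 20
w2 = 221 RPM

221 RPM


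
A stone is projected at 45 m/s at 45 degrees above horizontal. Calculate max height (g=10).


Given: v0 = 45 m/s, theta = 45 deg, g = 10 m/s^2
sin^2(45) = 1/2
Using H = v0^2 * sin^2(theta) / (2*g)
H = 45^2 * 1/2 / (2*10)
H = 2025 * 1/2 / 20
H = 2025/2 / 20
H = 405/8 m

405/8 m


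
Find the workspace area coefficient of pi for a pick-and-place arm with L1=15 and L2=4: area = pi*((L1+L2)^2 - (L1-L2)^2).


Given: L1 = 15, L2 = 4
(L1+L2)^2 = (19)^2 = 361
(L1-L2)^2 = (11)^2 = 121
Difference = 361 - 121 = 240
This equals 4*L1*L2 = 4*15*4 = 240
Workspace area = 240*pi

240


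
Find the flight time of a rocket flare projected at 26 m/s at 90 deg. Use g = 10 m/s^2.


Given: v0 = 26 m/s, theta = 90 deg, g = 10 m/s^2
sin(90) = 1
Using T = 2*v0*sin(theta) / g
T = 2*26*1 / 10
T = 52 / 10
T = 26/5 s

26/5 s


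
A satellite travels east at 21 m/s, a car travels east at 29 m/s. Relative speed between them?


Given: v_A = 21 m/s east, v_B = 29 m/s east
Both move in the same direction; relative speed = |v_A - v_B|
|21 - 29| = |-8|
= 8 m/s

8 m/s


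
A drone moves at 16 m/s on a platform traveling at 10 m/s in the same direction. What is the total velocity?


Given: object velocity = 16 m/s, platform velocity = 10 m/s (same direction)
Using classical velocity addition: v_total = v_object + v_platform
v_total = 16 + 10
v_total = 26 m/s

26 m/s


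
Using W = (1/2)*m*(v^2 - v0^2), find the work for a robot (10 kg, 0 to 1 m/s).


Given: m = 10 kg, v0 = 0 m/s, v = 1 m/s
Using W = (1/2)*m*(v^2 - v0^2)
v^2 = 1^2 = 1
v0^2 = 0^2 = 0
v^2 - v0^2 = 1 - 0 = 1
W = (1/2)*10*1 = 5 J

5 J


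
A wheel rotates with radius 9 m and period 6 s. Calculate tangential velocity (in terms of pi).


Given: radius r = 9 m, period T = 6 s
Using v = 2*pi*r / T
v = 2*pi*9 / 6
v = 18*pi / 6
v = 3*pi m/s

3*pi m/s


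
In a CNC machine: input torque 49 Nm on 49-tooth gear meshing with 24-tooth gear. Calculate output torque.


Given: N1 = 49, N2 = 24, T1 = 49 Nm
Using T2/T1 = N2/N1
T2 = T1 * N2 / N1
T2 = 49 * 24 / 49
T2 = 1176 / 49
T2 = 24 Nm

24 Nm


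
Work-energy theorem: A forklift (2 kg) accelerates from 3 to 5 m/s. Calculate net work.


Given: m = 2 kg, v0 = 3 m/s, v = 5 m/s
Using W = (1/2)*m*(v^2 - v0^2)
v^2 = 5^2 = 25
v0^2 = 3^2 = 9
v^2 - v0^2 = 25 - 9 = 16
W = (1/2)*2*16 = 16 J

16 J


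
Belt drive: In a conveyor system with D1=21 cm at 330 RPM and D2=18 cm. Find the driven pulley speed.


Given: D1 = 21 cm, w1 = 330 RPM, D2 = 18 cm
Using D1*w1 = D2*w2
w2 = D1*w1 / D2
w2 = 21*330 / 18
w2 = 6930 / 18
w2 = 385 RPM

385 RPM


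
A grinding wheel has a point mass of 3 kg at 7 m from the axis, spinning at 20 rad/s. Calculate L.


Given: m = 3 kg, r = 7 m, omega = 20 rad/s
For a point mass: I = m*r^2
I = 3*7^2 = 3*49 = 147
L = I*omega = 147*20
L = 2940 kg*m^2/s

2940 kg*m^2/s


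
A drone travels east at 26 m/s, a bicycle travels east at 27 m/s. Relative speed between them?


Given: v_A = 26 m/s east, v_B = 27 m/s east
Both move in the same direction; relative speed = |v_A - v_B|
|26 - 27| = |-1|
= 1 m/s

1 m/s


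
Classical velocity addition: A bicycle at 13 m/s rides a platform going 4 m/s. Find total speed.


Given: object velocity = 13 m/s, platform velocity = 4 m/s (same direction)
Using classical velocity addition: v_total = v_object + v_platform
v_total = 13 + 4
v_total = 17 m/s

17 m/s


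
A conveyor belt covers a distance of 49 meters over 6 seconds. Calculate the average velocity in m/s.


Given: distance d = 49 m, time t = 6 s
Using v = d / t
v = 49 / 6
v = 49/6 m/s

49/6 m/s


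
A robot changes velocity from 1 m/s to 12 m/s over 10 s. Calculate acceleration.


Given: initial velocity v0 = 1 m/s, final velocity v = 12 m/s, time t = 10 s
Using a = (v - v0) / t
a = (12 - 1) / 10
a = 11 / 10
a = 11/10 m/s^2

11/10 m/s^2


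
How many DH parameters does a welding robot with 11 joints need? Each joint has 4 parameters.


Given: 11 joints, 4 DH parameters per joint (d, theta, a, alpha)
Total DH parameters = number_of_joints * 4
Total = 11 * 4
Total = 44

44


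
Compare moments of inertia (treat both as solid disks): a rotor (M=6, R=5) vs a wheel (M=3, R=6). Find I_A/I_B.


Given: M1=6 kg, R1=5 m, M2=3 kg, R2=6 m
For a disk: I = (1/2)*M*R^2, so I_A/I_B = (M1*R1^2)/(M2*R2^2)
M1*R1^2 = 6*25 = 150
M2*R2^2 = 3*36 = 108
I_A/I_B = 150/108 = 25/18

25/18


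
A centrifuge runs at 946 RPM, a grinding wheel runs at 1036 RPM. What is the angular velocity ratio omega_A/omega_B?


Given: RPM_A = 946, RPM_B = 1036
omega = 2*pi*RPM/60, so omega_A/omega_B = RPM_A / RPM_B
omega_A/omega_B = 946 / 1036
omega_A/omega_B = 473/518

473/518


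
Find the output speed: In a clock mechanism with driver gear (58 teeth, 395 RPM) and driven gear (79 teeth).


Given: N1 = 58 teeth, w1 = 395 RPM, N2 = 79 teeth
Using N1*w1 = N2*w2
w2 = N1*w1 / N2
w2 = 58*395 / 79
w2 = 22910 / 79
w2 = 290 RPM

290 RPM


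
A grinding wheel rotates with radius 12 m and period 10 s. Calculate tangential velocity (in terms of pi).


Given: radius r = 12 m, period T = 10 s
Using v = 2*pi*r / T
v = 2*pi*12 / 10
v = 24*pi / 10
v = 12/5*pi m/s

12/5*pi m/s


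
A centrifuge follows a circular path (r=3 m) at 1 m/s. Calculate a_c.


Given: v = 1 m/s, r = 3 m
Using a_c = v^2 / r
a_c = 1^2 / 3
a_c = 1 / 3
a_c = 1/3 m/s^2

1/3 m/s^2


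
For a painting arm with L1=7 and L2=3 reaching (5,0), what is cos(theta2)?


Given: L1 = 7, L2 = 3, target (x, y) = (5, 0)
Using cos(theta2) = (x^2 + y^2 - L1^2 - L2^2) / (2*L1*L2)
x^2 + y^2 = 5^2 + 0 = 25
L1^2 + L2^2 = 49 + 9 = 58
Numerator = 25 - 58 = -33
Denominator = 2*7*3 = 42
cos(theta2) = -33/42 = -11/14

-11/14


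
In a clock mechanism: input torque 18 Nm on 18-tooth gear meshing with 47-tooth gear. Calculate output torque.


Given: N1 = 18, N2 = 47, T1 = 18 Nm
Using T2/T1 = N2/N1
T2 = T1 * N2 / N1
T2 = 18 * 47 / 18
T2 = 846 / 18
T2 = 47 Nm

47 Nm


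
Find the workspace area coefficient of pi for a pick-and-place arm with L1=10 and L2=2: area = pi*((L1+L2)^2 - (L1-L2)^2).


Given: L1 = 10, L2 = 2
(L1+L2)^2 = (12)^2 = 144
(L1-L2)^2 = (8)^2 = 64
Difference = 144 - 64 = 80
This equals 4*L1*L2 = 4*10*2 = 80
Workspace area = 80*pi

80


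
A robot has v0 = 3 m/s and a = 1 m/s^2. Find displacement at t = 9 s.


Given: v0 = 3 m/s, a = 1 m/s^2, t = 9 s
Using s = v0*t + (1/2)*a*t^2
s = 3*9 + (1/2)*1*9^2
s = 27 + (1/2)*81
s = 27 + 81/2
s = 135/2

135/2 m


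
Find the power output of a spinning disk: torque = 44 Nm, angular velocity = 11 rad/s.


Given: tau = 44 Nm, omega = 11 rad/s
Using P = tau * omega
P = 44 * 11
P = 484 W

484 W


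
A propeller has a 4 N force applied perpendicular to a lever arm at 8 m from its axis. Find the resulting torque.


Given: F = 4 N, r = 8 m, angle = 90 deg (perpendicular)
Using tau = F * r * sin(90)
sin(90) = 1
tau = 4 * 8 * 1
tau = 32 Nm

32 Nm


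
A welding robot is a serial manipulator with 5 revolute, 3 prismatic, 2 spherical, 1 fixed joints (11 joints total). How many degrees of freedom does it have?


Given: serial robot with 5 revolute, 3 prismatic, 2 spherical, 1 fixed joints
DOF contribution per joint type: revolute=1, prismatic=1, spherical=3, fixed=0
DOF = 5*1 + 3*1 + 2*3 + 1*0
DOF = 14

14


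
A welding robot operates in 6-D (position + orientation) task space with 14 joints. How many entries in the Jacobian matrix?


Given: task space dimension = 6, joints = 14
Jacobian is a 6 x 14 matrix
Total entries = rows * columns
Total = 6 * 14
Total = 84

84


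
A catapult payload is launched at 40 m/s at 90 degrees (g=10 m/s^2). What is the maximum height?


Given: v0 = 40 m/s, theta = 90 deg, g = 10 m/s^2
sin^2(90) = 1
Using H = v0^2 * sin^2(theta) / (2*g)
H = 40^2 * 1 / (2*10)
H = 1600 * 1 / 20
H = 1600 / 20
H = 80 m

80 m


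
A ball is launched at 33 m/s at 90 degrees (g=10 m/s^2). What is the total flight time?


Given: v0 = 33 m/s, theta = 90 deg, g = 10 m/s^2
sin(90) = 1
Using T = 2*v0*sin(theta) / g
T = 2*33*1 / 10
T = 66 / 10
T = 33/5 s

33/5 s


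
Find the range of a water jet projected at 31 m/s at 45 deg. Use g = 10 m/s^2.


Given: v0 = 31 m/s, theta = 45 deg, g = 10 m/s^2
sin(2*45) = sin(90) = 1
Using R = v0^2 * sin(2*theta) / g
R = 31^2 * 1 / 10
R = 961 / 10
R = 961/10 m

961/10 m


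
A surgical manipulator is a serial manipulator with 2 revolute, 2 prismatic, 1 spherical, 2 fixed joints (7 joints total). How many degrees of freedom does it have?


Given: serial robot with 2 revolute, 2 prismatic, 1 spherical, 2 fixed joints
DOF contribution per joint type: revolute=1, prismatic=1, spherical=3, fixed=0
DOF = 2*1 + 2*1 + 1*3 + 2*0
DOF = 7

7


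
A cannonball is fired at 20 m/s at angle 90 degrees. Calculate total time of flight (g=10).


Given: v0 = 20 m/s, theta = 90 deg, g = 10 m/s^2
sin(90) = 1
Using T = 2*v0*sin(theta) / g
T = 2*20*1 / 10
T = 40 / 10
T = 4 s

4 s


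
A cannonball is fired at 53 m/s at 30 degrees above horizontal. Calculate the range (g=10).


Given: v0 = 53 m/s, theta = 30 deg, g = 10 m/s^2
sin(2*30) = sin(60) = sqrt(3)/2
Using R = v0^2 * sin(2*theta) / g
R = 53^2 * (sqrt(3)/2) / 10
R = 2809 * sqrt(3) / 20
R = 2809/20*sqrt(3) m

2809/20*sqrt(3) m


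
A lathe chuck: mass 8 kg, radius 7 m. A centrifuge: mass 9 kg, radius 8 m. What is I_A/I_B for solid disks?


Given: M1=8 kg, R1=7 m, M2=9 kg, R2=8 m
For a disk: I = (1/2)*M*R^2, so I_A/I_B = (M1*R1^2)/(M2*R2^2)
M1*R1^2 = 8*49 = 392
M2*R2^2 = 9*64 = 576
I_A/I_B = 392/576 = 49/72

49/72


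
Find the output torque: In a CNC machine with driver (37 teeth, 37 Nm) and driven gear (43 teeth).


Given: N1 = 37, N2 = 43, T1 = 37 Nm
Using T2/T1 = N2/N1
T2 = T1 * N2 / N1
T2 = 37 * 43 / 37
T2 = 1591 / 37
T2 = 43 Nm

43 Nm


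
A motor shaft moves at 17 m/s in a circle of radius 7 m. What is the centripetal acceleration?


Given: v = 17 m/s, r = 7 m
Using a_c = v^2 / r
a_c = 17^2 / 7
a_c = 289 / 7
a_c = 289/7 m/s^2

289/7 m/s^2


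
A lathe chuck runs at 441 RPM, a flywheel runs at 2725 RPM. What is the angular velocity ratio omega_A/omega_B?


Given: RPM_A = 441, RPM_B = 2725
omega = 2*pi*RPM/60, so omega_A/omega_B = RPM_A / RPM_B
omega_A/omega_B = 441 / 2725
omega_A/omega_B = 441/2725

441/2725


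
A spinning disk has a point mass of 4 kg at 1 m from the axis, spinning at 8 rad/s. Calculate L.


Given: m = 4 kg, r = 1 m, omega = 8 rad/s
For a point mass: I = m*r^2
I = 4*1^2 = 4*1 = 4
L = I*omega = 4*8
L = 32 kg*m^2/s

32 kg*m^2/s


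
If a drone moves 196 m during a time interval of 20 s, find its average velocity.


Given: distance d = 196 m, time t = 20 s
Using v = d / t
v = 196 / 20
v = 49/5 m/s

49/5 m/s


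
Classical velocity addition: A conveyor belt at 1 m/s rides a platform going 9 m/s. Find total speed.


Given: object velocity = 1 m/s, platform velocity = 9 m/s (same direction)
Using classical velocity addition: v_total = v_object + v_platform
v_total = 1 + 9
v_total = 10 m/s

10 m/s


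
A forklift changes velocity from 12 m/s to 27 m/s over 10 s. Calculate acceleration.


Given: initial velocity v0 = 12 m/s, final velocity v = 27 m/s, time t = 10 s
Using a = (v - v0) / t
a = (27 - 12) / 10
a = 15 / 10
a = 3/2 m/s^2

3/2 m/s^2


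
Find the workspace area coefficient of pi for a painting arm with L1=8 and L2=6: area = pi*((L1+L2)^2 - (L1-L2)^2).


Given: L1 = 8, L2 = 6
(L1+L2)^2 = (14)^2 = 196
(L1-L2)^2 = (2)^2 = 4
Difference = 196 - 4 = 192
This equals 4*L1*L2 = 4*8*6 = 192
Workspace area = 192*pi

192


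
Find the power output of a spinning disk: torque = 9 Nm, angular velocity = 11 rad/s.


Given: tau = 9 Nm, omega = 11 rad/s
Using P = tau * omega
P = 9 * 11
P = 99 W

99 W


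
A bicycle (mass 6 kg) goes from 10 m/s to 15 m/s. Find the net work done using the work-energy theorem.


Given: m = 6 kg, v0 = 10 m/s, v = 15 m/s
Using W = (1/2)*m*(v^2 - v0^2)
v^2 = 15^2 = 225
v0^2 = 10^2 = 100
v^2 - v0^2 = 225 - 100 = 125
W = (1/2)*6*125 = 375 J

375 J


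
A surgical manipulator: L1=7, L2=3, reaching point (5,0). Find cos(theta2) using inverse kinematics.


Given: L1 = 7, L2 = 3, target (x, y) = (5, 0)
Using cos(theta2) = (x^2 + y^2 - L1^2 - L2^2) / (2*L1*L2)
x^2 + y^2 = 5^2 + 0 = 25
L1^2 + L2^2 = 49 + 9 = 58
Numerator = 25 - 58 = -33
Denominator = 2*7*3 = 42
cos(theta2) = -33/42 = -11/14

-11/14
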